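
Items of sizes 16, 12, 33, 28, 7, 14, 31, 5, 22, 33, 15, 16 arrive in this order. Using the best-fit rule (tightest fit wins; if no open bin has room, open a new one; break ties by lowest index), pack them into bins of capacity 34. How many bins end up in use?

8

  16 → bin 1 (new)  [load 16/34]
  12 → bin 1  [load 28/34]
  33 → bin 2 (new)  [load 33/34]
  28 → bin 3 (new)  [load 28/34]
  7 → bin 4 (new)  [load 7/34]
  14 → bin 4  [load 21/34]
  31 → bin 5 (new)  [load 31/34]
  5 → bin 1  [load 33/34]
  22 → bin 6 (new)  [load 22/34]
  33 → bin 7 (new)  [load 33/34]
  15 → bin 8 (new)  [load 15/34]
  16 → bin 8  [load 31/34]
8 bins opened.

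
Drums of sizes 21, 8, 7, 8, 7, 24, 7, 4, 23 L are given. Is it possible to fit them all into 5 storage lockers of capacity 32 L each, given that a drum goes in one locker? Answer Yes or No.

Yes

A valid assignment using 4 storage lockers:
  locker 1: 24 + 8 = 32
  locker 2: 23 + 8 = 31
  locker 3: 21 + 7 + 4 = 32
  locker 4: 7 + 7 = 14
That uses only 4 ≤ 5, so 5 storage lockers are enough.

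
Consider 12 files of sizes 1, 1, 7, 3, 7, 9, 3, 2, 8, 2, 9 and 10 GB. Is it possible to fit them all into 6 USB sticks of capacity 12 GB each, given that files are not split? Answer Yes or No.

Yes

A valid assignment using 6 USB sticks:
  USB stick 1: 10 + 2 = 12
  USB stick 2: 9 + 3 = 12
  USB stick 3: 9 + 3 = 12
  USB stick 4: 8 + 2 + 1 + 1 = 12
  USB stick 5: 7 = 7
  USB stick 6: 7 = 7
Every load is within 12 GB, so 6 USB sticks suffice.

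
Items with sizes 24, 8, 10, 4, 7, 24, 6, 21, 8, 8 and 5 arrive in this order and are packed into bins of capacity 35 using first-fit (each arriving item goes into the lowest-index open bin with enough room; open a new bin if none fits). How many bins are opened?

4

  24 → bin 1 (new)  [load 24/35]
  8 → bin 1  [load 32/35]
  10 → bin 2 (new)  [load 10/35]
  4 → bin 2  [load 14/35]
  7 → bin 2  [load 21/35]
  24 → bin 3 (new)  [load 24/35]
  6 → bin 2  [load 27/35]
  21 → bin 4 (new)  [load 21/35]
  8 → bin 2  [load 35/35]
  8 → bin 3  [load 32/35]
  5 → bin 4  [load 26/35]
4 bins opened.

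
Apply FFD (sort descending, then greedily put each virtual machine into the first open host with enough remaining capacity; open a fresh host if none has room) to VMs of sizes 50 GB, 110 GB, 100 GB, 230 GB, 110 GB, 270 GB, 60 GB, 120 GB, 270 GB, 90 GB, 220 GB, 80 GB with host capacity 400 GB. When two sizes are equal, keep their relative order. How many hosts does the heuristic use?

5

Sorted descending: 270, 270, 230, 220, 120, 110, 110, 100, 90, 80, 60, 50.
  270 → host 1 (new)  [load 270/400]
  270 → host 2 (new)  [load 270/400]
  230 → host 3 (new)  [load 230/400]
  220 → host 4 (new)  [load 220/400]
  120 → host 1  [load 390/400]
  110 → host 2  [load 380/400]
  110 → host 3  [load 340/400]
  100 → host 4  [load 320/400]
  90 → host 5 (new)  [load 90/400]
  80 → host 4  [load 400/400]
  60 → host 3  [load 400/400]
  50 → host 5  [load 140/400]
5 hosts opened.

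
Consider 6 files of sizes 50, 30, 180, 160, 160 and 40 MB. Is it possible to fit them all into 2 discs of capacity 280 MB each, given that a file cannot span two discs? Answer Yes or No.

Total = 620 MB; ⌈620/280⌉ = 3.
At least 3 discs are required, but only 2 are allowed.

No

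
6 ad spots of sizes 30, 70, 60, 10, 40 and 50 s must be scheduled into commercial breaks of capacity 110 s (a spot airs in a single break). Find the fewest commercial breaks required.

Total = 70 + 60 + 50 + 40 + 30 + 10 = 260 s.
Lower bound: ⌈260/110⌉ = 3 commercial breaks.
A packing using 3 commercial breaks:
  break 1: 70 + 40 = 110
  break 2: 60 + 50 = 110
  break 3: 30 + 10 = 40
This matches the lower bound, so 3 is optimal.

3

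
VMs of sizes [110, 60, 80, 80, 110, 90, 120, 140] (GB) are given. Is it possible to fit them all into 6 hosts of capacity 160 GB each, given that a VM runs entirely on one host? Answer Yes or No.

Yes

A valid assignment using 6 hosts:
  host 1: 140 = 140
  host 2: 120 = 120
  host 3: 110 = 110
  host 4: 110 = 110
  host 5: 90 + 60 = 150
  host 6: 80 + 80 = 160
Every load is within 160 GB, so 6 hosts suffice.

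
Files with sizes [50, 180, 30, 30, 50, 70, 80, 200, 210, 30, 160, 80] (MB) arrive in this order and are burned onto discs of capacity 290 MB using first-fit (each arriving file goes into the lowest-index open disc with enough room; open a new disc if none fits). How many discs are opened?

  50 → disc 1 (new)  [load 50/290]
  180 → disc 1  [load 230/290]
  30 → disc 1  [load 260/290]
  30 → disc 1  [load 290/290]
  50 → disc 2 (new)  [load 50/290]
  70 → disc 2  [load 120/290]
  80 → disc 2  [load 200/290]
  200 → disc 3 (new)  [load 200/290]
  210 → disc 4 (new)  [load 210/290]
  30 → disc 2  [load 230/290]
  160 → disc 5 (new)  [load 160/290]
  80 → disc 3  [load 280/290]
5 discs opened.

5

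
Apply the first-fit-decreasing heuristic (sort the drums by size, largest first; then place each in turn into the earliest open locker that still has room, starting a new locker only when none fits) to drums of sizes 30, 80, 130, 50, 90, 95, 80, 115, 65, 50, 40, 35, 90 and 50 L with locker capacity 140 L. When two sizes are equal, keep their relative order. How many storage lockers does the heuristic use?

8

Sorted descending: 130, 115, 95, 90, 90, 80, 80, 65, 50, 50, 50, 40, 35, 30.
  130 → locker 1 (new)  [load 130/140]
  115 → locker 2 (new)  [load 115/140]
  95 → locker 3 (new)  [load 95/140]
  90 → locker 4 (new)  [load 90/140]
  90 → locker 5 (new)  [load 90/140]
  80 → locker 6 (new)  [load 80/140]
  80 → locker 7 (new)  [load 80/140]
  65 → locker 8 (new)  [load 65/140]
  50 → locker 4  [load 140/140]
  50 → locker 5  [load 140/140]
  50 → locker 6  [load 130/140]
  40 → locker 3  [load 135/140]
  35 → locker 7  [load 115/140]
  30 → locker 8  [load 95/140]
8 storage lockers opened.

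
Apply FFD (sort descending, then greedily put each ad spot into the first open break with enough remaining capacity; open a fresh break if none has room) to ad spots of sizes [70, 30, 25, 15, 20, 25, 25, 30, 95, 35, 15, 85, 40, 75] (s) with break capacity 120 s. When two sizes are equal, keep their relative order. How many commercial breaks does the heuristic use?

5

Sorted descending: 95, 85, 75, 70, 40, 35, 30, 30, 25, 25, 25, 20, 15, 15.
  95 → break 1 (new)  [load 95/120]
  85 → break 2 (new)  [load 85/120]
  75 → break 3 (new)  [load 75/120]
  70 → break 4 (new)  [load 70/120]
  40 → break 3  [load 115/120]
  35 → break 2  [load 120/120]
  30 → break 4  [load 100/120]
  30 → break 5 (new)  [load 30/120]
  25 → break 1  [load 120/120]
  25 → break 5  [load 55/120]
  25 → break 5  [load 80/120]
  20 → break 4  [load 120/120]
  15 → break 5  [load 95/120]
  15 → break 5  [load 110/120]
5 commercial breaks opened.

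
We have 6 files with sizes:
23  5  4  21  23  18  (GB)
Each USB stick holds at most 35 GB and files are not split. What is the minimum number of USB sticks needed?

Total = 23 + 23 + 21 + 18 + 5 + 4 = 94 GB.
Lower bound: ⌈94/35⌉ = 3 USB sticks.
Also, 4 files each exceed 35/2 GB, and no two of those can share a USB stick, so at least 4 USB sticks are needed.
A packing using 4 USB sticks:
  USB stick 1: 23 + 5 + 4 = 32
  USB stick 2: 23 = 23
  USB stick 3: 21 = 21
  USB stick 4: 18 = 18
This matches the lower bound, so 4 is optimal.

4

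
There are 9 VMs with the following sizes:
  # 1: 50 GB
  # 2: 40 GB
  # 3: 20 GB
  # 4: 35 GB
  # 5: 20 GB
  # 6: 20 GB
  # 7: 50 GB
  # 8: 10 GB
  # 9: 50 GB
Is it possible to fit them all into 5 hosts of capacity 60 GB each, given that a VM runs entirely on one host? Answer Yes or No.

No

Total = 295 GB; ⌈295/60⌉ = 5.
The bound of 5 does not rule out 5, but exhaustive search shows no assignment into 5 hosts of capacity 60 GB exists — the minimum is 6.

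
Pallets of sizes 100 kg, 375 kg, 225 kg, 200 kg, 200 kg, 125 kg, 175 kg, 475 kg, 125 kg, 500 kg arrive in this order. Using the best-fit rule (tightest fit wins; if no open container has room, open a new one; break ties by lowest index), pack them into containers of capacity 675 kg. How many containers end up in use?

4

  100 → container 1 (new)  [load 100/675]
  375 → container 1  [load 475/675]
  225 → container 2 (new)  [load 225/675]
  200 → container 1  [load 675/675]
  200 → container 2  [load 425/675]
  125 → container 2  [load 550/675]
  175 → container 3 (new)  [load 175/675]
  475 → container 3  [load 650/675]
  125 → container 2  [load 675/675]
  500 → container 4 (new)  [load 500/675]
4 containers opened.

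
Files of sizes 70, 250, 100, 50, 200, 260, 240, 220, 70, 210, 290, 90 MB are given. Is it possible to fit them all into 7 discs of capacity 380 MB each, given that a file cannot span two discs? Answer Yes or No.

A valid assignment using 7 discs:
  disc 1: 290 + 90 = 380
  disc 2: 260 + 100 = 360
  disc 3: 250 + 70 + 50 = 370
  disc 4: 240 + 70 = 310
  disc 5: 220 = 220
  disc 6: 210 = 210
  disc 7: 200 = 200
Every load is within 380 MB, so 7 discs suffice.

Yes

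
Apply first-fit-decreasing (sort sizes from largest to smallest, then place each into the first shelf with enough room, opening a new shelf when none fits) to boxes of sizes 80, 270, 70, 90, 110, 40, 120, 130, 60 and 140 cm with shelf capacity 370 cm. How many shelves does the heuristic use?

Sorted descending: 270, 140, 130, 120, 110, 90, 80, 70, 60, 40.
  270 → shelf 1 (new)  [load 270/370]
  140 → shelf 2 (new)  [load 140/370]
  130 → shelf 2  [load 270/370]
  120 → shelf 3 (new)  [load 120/370]
  110 → shelf 3  [load 230/370]
  90 → shelf 1  [load 360/370]
  80 → shelf 2  [load 350/370]
  70 → shelf 3  [load 300/370]
  60 → shelf 3  [load 360/370]
  40 → shelf 4 (new)  [load 40/370]
4 shelves opened.

4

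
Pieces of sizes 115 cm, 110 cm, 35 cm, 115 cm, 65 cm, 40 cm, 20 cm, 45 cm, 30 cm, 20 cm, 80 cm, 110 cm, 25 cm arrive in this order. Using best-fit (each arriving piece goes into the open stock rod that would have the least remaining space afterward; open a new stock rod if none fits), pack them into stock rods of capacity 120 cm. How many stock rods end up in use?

8

  115 → stock rod 1 (new)  [load 115/120]
  110 → stock rod 2 (new)  [load 110/120]
  35 → stock rod 3 (new)  [load 35/120]
  115 → stock rod 4 (new)  [load 115/120]
  65 → stock rod 3  [load 100/120]
  40 → stock rod 5 (new)  [load 40/120]
  20 → stock rod 3  [load 120/120]
  45 → stock rod 5  [load 85/120]
  30 → stock rod 5  [load 115/120]
  20 → stock rod 6 (new)  [load 20/120]
  80 → stock rod 6  [load 100/120]
  110 → stock rod 7 (new)  [load 110/120]
  25 → stock rod 8 (new)  [load 25/120]
8 stock rods opened.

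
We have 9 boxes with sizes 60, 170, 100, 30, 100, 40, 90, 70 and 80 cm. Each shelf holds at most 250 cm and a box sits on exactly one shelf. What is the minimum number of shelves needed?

3

Total = 170 + 100 + 100 + 90 + 80 + 70 + 60 + 40 + 30 = 740 cm.
Lower bound: ⌈740/250⌉ = 3 shelves.
A packing using 3 shelves:
  shelf 1: 170 + 80 = 250
  shelf 2: 100 + 100 + 40 = 240
  shelf 3: 90 + 70 + 60 + 30 = 250
This matches the lower bound, so 3 is optimal.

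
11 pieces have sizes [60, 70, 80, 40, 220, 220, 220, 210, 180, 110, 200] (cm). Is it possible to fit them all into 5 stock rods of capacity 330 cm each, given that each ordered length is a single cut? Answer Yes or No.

No

Total = 1610 cm; ⌈1610/330⌉ = 5.
6 pieces each exceed half the capacity and cannot share a stock rod, forcing at least 6 stock rods.
At least 6 stock rods are required, but only 5 are allowed.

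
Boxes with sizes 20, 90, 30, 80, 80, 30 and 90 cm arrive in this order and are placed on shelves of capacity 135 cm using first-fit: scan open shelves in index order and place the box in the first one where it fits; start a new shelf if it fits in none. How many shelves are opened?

  20 → shelf 1 (new)  [load 20/135]
  90 → shelf 1  [load 110/135]
  30 → shelf 2 (new)  [load 30/135]
  80 → shelf 2  [load 110/135]
  80 → shelf 3 (new)  [load 80/135]
  30 → shelf 3  [load 110/135]
  90 → shelf 4 (new)  [load 90/135]
4 shelves opened.

4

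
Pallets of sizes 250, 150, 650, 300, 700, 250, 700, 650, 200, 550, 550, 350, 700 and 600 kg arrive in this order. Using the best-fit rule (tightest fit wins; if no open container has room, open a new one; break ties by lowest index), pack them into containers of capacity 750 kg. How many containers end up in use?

11

  250 → container 1 (new)  [load 250/750]
  150 → container 1  [load 400/750]
  650 → container 2 (new)  [load 650/750]
  300 → container 1  [load 700/750]
  700 → container 3 (new)  [load 700/750]
  250 → container 4 (new)  [load 250/750]
  700 → container 5 (new)  [load 700/750]
  650 → container 6 (new)  [load 650/750]
  200 → container 4  [load 450/750]
  550 → container 7 (new)  [load 550/750]
  550 → container 8 (new)  [load 550/750]
  350 → container 9 (new)  [load 350/750]
  700 → container 10 (new)  [load 700/750]
  600 → container 11 (new)  [load 600/750]
11 containers opened.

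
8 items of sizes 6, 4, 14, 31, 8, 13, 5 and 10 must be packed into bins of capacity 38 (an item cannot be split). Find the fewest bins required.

3

Total = 31 + 14 + 13 + 10 + 8 + 6 + 5 + 4 = 91.
Lower bound: ⌈91/38⌉ = 3 bins.
A packing using 3 bins:
  bin 1: 31 + 6 = 37
  bin 2: 14 + 13 + 10 = 37
  bin 3: 8 + 5 + 4 = 17
This matches the lower bound, so 3 is optimal.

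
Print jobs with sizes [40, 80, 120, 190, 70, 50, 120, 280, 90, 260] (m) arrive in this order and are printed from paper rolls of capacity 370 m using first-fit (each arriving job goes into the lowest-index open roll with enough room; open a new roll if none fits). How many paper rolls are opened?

4

  40 → roll 1 (new)  [load 40/370]
  80 → roll 1  [load 120/370]
  120 → roll 1  [load 240/370]
  190 → roll 2 (new)  [load 190/370]
  70 → roll 1  [load 310/370]
  50 → roll 1  [load 360/370]
  120 → roll 2  [load 310/370]
  280 → roll 3 (new)  [load 280/370]
  90 → roll 3  [load 370/370]
  260 → roll 4 (new)  [load 260/370]
4 paper rolls opened.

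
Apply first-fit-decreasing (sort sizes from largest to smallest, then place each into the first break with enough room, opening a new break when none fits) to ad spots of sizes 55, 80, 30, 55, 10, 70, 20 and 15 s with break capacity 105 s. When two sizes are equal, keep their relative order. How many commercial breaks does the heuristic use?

Sorted descending: 80, 70, 55, 55, 30, 20, 15, 10.
  80 → break 1 (new)  [load 80/105]
  70 → break 2 (new)  [load 70/105]
  55 → break 3 (new)  [load 55/105]
  55 → break 4 (new)  [load 55/105]
  30 → break 2  [load 100/105]
  20 → break 1  [load 100/105]
  15 → break 3  [load 70/105]
  10 → break 3  [load 80/105]
4 commercial breaks opened.

4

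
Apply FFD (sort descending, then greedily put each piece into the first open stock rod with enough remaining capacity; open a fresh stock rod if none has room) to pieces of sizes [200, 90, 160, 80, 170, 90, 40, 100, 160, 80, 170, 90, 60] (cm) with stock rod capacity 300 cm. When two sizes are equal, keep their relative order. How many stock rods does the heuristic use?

6

Sorted descending: 200, 170, 170, 160, 160, 100, 90, 90, 90, 80, 80, 60, 40.
  200 → stock rod 1 (new)  [load 200/300]
  170 → stock rod 2 (new)  [load 170/300]
  170 → stock rod 3 (new)  [load 170/300]
  160 → stock rod 4 (new)  [load 160/300]
  160 → stock rod 5 (new)  [load 160/300]
  100 → stock rod 1  [load 300/300]
  90 → stock rod 2  [load 260/300]
  90 → stock rod 3  [load 260/300]
  90 → stock rod 4  [load 250/300]
  80 → stock rod 5  [load 240/300]
  80 → stock rod 6 (new)  [load 80/300]
  60 → stock rod 5  [load 300/300]
  40 → stock rod 2  [load 300/300]
6 stock rods opened.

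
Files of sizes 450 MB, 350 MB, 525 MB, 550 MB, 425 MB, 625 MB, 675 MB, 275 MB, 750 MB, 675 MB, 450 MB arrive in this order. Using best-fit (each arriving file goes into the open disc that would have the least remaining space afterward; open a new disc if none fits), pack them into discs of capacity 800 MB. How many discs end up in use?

  450 → disc 1 (new)  [load 450/800]
  350 → disc 1  [load 800/800]
  525 → disc 2 (new)  [load 525/800]
  550 → disc 3 (new)  [load 550/800]
  425 → disc 4 (new)  [load 425/800]
  625 → disc 5 (new)  [load 625/800]
  675 → disc 6 (new)  [load 675/800]
  275 → disc 2  [load 800/800]
  750 → disc 7 (new)  [load 750/800]
  675 → disc 8 (new)  [load 675/800]
  450 → disc 9 (new)  [load 450/800]
9 discs opened.

9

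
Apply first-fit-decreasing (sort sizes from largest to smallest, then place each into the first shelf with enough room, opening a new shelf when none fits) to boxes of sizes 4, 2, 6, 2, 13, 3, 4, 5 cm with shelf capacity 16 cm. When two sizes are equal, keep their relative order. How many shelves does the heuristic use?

Sorted descending: 13, 6, 5, 4, 4, 3, 2, 2.
  13 → shelf 1 (new)  [load 13/16]
  6 → shelf 2 (new)  [load 6/16]
  5 → shelf 2  [load 11/16]
  4 → shelf 2  [load 15/16]
  4 → shelf 3 (new)  [load 4/16]
  3 → shelf 1  [load 16/16]
  2 → shelf 3  [load 6/16]
  2 → shelf 3  [load 8/16]
3 shelves opened.

3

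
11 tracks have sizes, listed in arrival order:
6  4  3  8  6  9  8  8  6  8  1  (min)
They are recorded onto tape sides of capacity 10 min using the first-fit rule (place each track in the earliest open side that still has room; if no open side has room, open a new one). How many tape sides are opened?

  6 → side 1 (new)  [load 6/10]
  4 → side 1  [load 10/10]
  3 → side 2 (new)  [load 3/10]
  8 → side 3 (new)  [load 8/10]
  6 → side 2  [load 9/10]
  9 → side 4 (new)  [load 9/10]
  8 → side 5 (new)  [load 8/10]
  8 → side 6 (new)  [load 8/10]
  6 → side 7 (new)  [load 6/10]
  8 → side 8 (new)  [load 8/10]
  1 → side 2  [load 10/10]
8 tape sides opened.

8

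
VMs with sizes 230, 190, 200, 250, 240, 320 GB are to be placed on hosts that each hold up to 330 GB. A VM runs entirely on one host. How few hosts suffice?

6

Total = 320 + 250 + 240 + 230 + 200 + 190 = 1430 GB.
Lower bound: ⌈1430/330⌉ = 5 hosts.
Also, 6 VMs each exceed 165 GB, and no two of those can share a host, so at least 6 hosts are needed.
A packing using 6 hosts:
  host 1: 320 = 320
  host 2: 250 = 250
  host 3: 240 = 240
  host 4: 230 = 230
  host 5: 200 = 200
  host 6: 190 = 190
This matches the lower bound, so 6 is optimal.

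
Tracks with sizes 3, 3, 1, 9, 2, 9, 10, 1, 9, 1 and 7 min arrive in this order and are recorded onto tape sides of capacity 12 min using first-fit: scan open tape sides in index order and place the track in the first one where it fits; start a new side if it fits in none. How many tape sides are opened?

  3 → side 1 (new)  [load 3/12]
  3 → side 1  [load 6/12]
  1 → side 1  [load 7/12]
  9 → side 2 (new)  [load 9/12]
  2 → side 1  [load 9/12]
  9 → side 3 (new)  [load 9/12]
  10 → side 4 (new)  [load 10/12]
  1 → side 1  [load 10/12]
  9 → side 5 (new)  [load 9/12]
  1 → side 1  [load 11/12]
  7 → side 6 (new)  [load 7/12]
6 tape sides opened.

6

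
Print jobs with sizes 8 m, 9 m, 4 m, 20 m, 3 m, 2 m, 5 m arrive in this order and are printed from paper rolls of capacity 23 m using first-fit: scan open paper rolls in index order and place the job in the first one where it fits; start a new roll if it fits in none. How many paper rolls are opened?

  8 → roll 1 (new)  [load 8/23]
  9 → roll 1  [load 17/23]
  4 → roll 1  [load 21/23]
  20 → roll 2 (new)  [load 20/23]
  3 → roll 2  [load 23/23]
  2 → roll 1  [load 23/23]
  5 → roll 3 (new)  [load 5/23]
3 paper rolls opened.

3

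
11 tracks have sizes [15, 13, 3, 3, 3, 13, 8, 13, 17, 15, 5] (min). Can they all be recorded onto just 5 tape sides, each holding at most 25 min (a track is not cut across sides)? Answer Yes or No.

No

Total = 108 min; ⌈108/25⌉ = 5.
6 tracks each exceed half the capacity and cannot share a side, forcing at least 6 tape sides.
At least 6 tape sides are required, but only 5 are allowed.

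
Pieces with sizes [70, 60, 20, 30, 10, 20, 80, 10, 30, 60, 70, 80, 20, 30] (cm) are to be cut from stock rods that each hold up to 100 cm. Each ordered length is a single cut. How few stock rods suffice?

Total = 80 + 80 + 70 + 70 + 60 + 60 + 30 + 30 + 30 + 20 + 20 + 20 + 10 + 10 = 590 cm.
Lower bound: ⌈590/100⌉ = 6 stock rods.
A packing using 6 stock rods:
  stock rod 1: 80 + 20 = 100
  stock rod 2: 80 + 20 = 100
  stock rod 3: 70 + 30 = 100
  stock rod 4: 70 + 30 = 100
  stock rod 5: 60 + 30 + 10 = 100
  stock rod 6: 60 + 20 + 10 = 90
This matches the lower bound, so 6 is optimal.

6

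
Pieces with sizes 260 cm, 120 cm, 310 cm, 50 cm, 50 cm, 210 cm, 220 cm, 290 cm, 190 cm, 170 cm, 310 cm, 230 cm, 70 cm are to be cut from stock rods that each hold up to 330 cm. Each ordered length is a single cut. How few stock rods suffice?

9

Total = 310 + 310 + 290 + 260 + 230 + 220 + 210 + 190 + 170 + 120 + 70 + 50 + 50 = 2480 cm.
Lower bound: ⌈2480/330⌉ = 8 stock rods.
Also, 9 pieces each exceed 165 cm, and no two of those can share a stock rod, so at least 9 stock rods are needed.
A packing using 9 stock rods:
  stock rod 1: 310 = 310
  stock rod 2: 310 = 310
  stock rod 3: 290 = 290
  stock rod 4: 260 + 70 = 330
  stock rod 5: 230 + 50 + 50 = 330
  stock rod 6: 220 = 220
  stock rod 7: 210 + 120 = 330
  stock rod 8: 190 = 190
  stock rod 9: 170 = 170
This matches the lower bound, so 9 is optimal.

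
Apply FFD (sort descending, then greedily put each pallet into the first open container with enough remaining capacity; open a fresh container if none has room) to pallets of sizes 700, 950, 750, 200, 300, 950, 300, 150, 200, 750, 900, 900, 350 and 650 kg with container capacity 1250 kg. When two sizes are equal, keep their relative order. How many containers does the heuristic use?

8

Sorted descending: 950, 950, 900, 900, 750, 750, 700, 650, 350, 300, 300, 200, 200, 150.
  950 → container 1 (new)  [load 950/1250]
  950 → container 2 (new)  [load 950/1250]
  900 → container 3 (new)  [load 900/1250]
  900 → container 4 (new)  [load 900/1250]
  750 → container 5 (new)  [load 750/1250]
  750 → container 6 (new)  [load 750/1250]
  700 → container 7 (new)  [load 700/1250]
  650 → container 8 (new)  [load 650/1250]
  350 → container 3  [load 1250/1250]
  300 → container 1  [load 1250/1250]
  300 → container 2  [load 1250/1250]
  200 → container 4  [load 1100/1250]
  200 → container 5  [load 950/1250]
  150 → container 4  [load 1250/1250]
8 containers opened.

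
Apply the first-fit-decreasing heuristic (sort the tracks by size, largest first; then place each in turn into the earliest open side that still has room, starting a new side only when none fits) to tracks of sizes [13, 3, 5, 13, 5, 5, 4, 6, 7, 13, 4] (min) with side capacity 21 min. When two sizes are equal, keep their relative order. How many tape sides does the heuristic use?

4

Sorted descending: 13, 13, 13, 7, 6, 5, 5, 5, 4, 4, 3.
  13 → side 1 (new)  [load 13/21]
  13 → side 2 (new)  [load 13/21]
  13 → side 3 (new)  [load 13/21]
  7 → side 1  [load 20/21]
  6 → side 2  [load 19/21]
  5 → side 3  [load 18/21]
  5 → side 4 (new)  [load 5/21]
  5 → side 4  [load 10/21]
  4 → side 4  [load 14/21]
  4 → side 4  [load 18/21]
  3 → side 3  [load 21/21]
4 tape sides opened.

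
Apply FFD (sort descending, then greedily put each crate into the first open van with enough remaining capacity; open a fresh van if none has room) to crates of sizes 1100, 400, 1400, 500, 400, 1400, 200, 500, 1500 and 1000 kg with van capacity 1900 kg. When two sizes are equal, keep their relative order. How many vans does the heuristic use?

Sorted descending: 1500, 1400, 1400, 1100, 1000, 500, 500, 400, 400, 200.
  1500 → van 1 (new)  [load 1500/1900]
  1400 → van 2 (new)  [load 1400/1900]
  1400 → van 3 (new)  [load 1400/1900]
  1100 → van 4 (new)  [load 1100/1900]
  1000 → van 5 (new)  [load 1000/1900]
  500 → van 2  [load 1900/1900]
  500 → van 3  [load 1900/1900]
  400 → van 1  [load 1900/1900]
  400 → van 4  [load 1500/1900]
  200 → van 4  [load 1700/1900]
5 vans opened.

5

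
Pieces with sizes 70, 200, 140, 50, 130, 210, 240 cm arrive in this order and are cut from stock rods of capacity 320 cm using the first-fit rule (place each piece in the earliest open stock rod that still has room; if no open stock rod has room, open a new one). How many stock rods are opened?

  70 → stock rod 1 (new)  [load 70/320]
  200 → stock rod 1  [load 270/320]
  140 → stock rod 2 (new)  [load 140/320]
  50 → stock rod 1  [load 320/320]
  130 → stock rod 2  [load 270/320]
  210 → stock rod 3 (new)  [load 210/320]
  240 → stock rod 4 (new)  [load 240/320]
4 stock rods opened.

4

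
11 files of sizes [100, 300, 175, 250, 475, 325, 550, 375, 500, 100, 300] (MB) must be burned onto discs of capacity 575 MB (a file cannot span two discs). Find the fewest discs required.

7

Total = 550 + 500 + 475 + 375 + 325 + 300 + 300 + 250 + 175 + 100 + 100 = 3450 MB.
Lower bound: ⌈3450/575⌉ = 6 discs.
Also, 7 files each exceed 575/2 MB, and no two of those can share a disc, so at least 7 discs are needed.
A packing using 7 discs:
  disc 1: 550 = 550
  disc 2: 500 = 500
  disc 3: 475 + 100 = 575
  disc 4: 375 + 175 = 550
  disc 5: 325 + 250 = 575
  disc 6: 300 + 100 = 400
  disc 7: 300 = 300
This matches the lower bound, so 7 is optimal.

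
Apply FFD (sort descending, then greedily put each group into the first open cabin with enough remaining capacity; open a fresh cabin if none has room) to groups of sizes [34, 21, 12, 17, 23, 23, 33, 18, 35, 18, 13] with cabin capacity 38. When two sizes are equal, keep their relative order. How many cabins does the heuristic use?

Sorted descending: 35, 34, 33, 23, 23, 21, 18, 18, 17, 13, 12.
  35 → cabin 1 (new)  [load 35/38]
  34 → cabin 2 (new)  [load 34/38]
  33 → cabin 3 (new)  [load 33/38]
  23 → cabin 4 (new)  [load 23/38]
  23 → cabin 5 (new)  [load 23/38]
  21 → cabin 6 (new)  [load 21/38]
  18 → cabin 7 (new)  [load 18/38]
  18 → cabin 7  [load 36/38]
  17 → cabin 6  [load 38/38]
  13 → cabin 4  [load 36/38]
  12 → cabin 5  [load 35/38]
7 cabins opened.

7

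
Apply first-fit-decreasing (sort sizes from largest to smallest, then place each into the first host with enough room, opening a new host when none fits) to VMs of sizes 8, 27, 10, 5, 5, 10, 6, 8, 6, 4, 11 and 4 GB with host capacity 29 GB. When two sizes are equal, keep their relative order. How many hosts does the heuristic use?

Sorted descending: 27, 11, 10, 10, 8, 8, 6, 6, 5, 5, 4, 4.
  27 → host 1 (new)  [load 27/29]
  11 → host 2 (new)  [load 11/29]
  10 → host 2  [load 21/29]
  10 → host 3 (new)  [load 10/29]
  8 → host 2  [load 29/29]
  8 → host 3  [load 18/29]
  6 → host 3  [load 24/29]
  6 → host 4 (new)  [load 6/29]
  5 → host 3  [load 29/29]
  5 → host 4  [load 11/29]
  4 → host 4  [load 15/29]
  4 → host 4  [load 19/29]
4 hosts opened.

4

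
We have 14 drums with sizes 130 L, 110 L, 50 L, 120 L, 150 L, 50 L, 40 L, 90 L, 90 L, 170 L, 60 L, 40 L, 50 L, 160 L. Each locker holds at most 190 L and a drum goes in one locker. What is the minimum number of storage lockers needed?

Total = 170 + 160 + 150 + 130 + 120 + 110 + 90 + 90 + 60 + 50 + 50 + 50 + 40 + 40 = 1310 L.
Lower bound: ⌈1310/190⌉ = 7 storage lockers.
A packing using 8 storage lockers:
  locker 1: 170 = 170
  locker 2: 160 = 160
  locker 3: 150 + 40 = 190
  locker 4: 130 + 60 = 190
  locker 5: 120 + 50 = 170
  locker 6: 110 + 50 = 160
  locker 7: 90 + 90 = 180
  locker 8: 50 + 40 = 90
No arrangement into 7 storage lockers stays within capacity, so 8 is optimal.

8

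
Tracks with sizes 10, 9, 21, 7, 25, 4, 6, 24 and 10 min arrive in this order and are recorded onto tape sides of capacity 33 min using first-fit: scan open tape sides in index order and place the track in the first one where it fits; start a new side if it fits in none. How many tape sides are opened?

  10 → side 1 (new)  [load 10/33]
  9 → side 1  [load 19/33]
  21 → side 2 (new)  [load 21/33]
  7 → side 1  [load 26/33]
  25 → side 3 (new)  [load 25/33]
  4 → side 1  [load 30/33]
  6 → side 2  [load 27/33]
  24 → side 4 (new)  [load 24/33]
  10 → side 5 (new)  [load 10/33]
5 tape sides opened.

5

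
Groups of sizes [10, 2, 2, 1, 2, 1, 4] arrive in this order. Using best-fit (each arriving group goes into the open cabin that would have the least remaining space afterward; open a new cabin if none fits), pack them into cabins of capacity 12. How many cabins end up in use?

  10 → cabin 1 (new)  [load 10/12]
  2 → cabin 1  [load 12/12]
  2 → cabin 2 (new)  [load 2/12]
  1 → cabin 2  [load 3/12]
  2 → cabin 2  [load 5/12]
  1 → cabin 2  [load 6/12]
  4 → cabin 2  [load 10/12]
2 cabins opened.

2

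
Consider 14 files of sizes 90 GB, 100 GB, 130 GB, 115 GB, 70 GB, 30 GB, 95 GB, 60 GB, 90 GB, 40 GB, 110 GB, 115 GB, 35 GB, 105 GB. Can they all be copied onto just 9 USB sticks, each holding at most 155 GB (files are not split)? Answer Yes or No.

No

Total = 1185 GB; ⌈1185/155⌉ = 8.
9 files each exceed half the capacity and cannot share a USB stick, forcing at least 9 USB sticks.
The bound of 9 does not rule out 9, but exhaustive search shows no assignment into 9 USB sticks of capacity 155 GB exists — the minimum is 10.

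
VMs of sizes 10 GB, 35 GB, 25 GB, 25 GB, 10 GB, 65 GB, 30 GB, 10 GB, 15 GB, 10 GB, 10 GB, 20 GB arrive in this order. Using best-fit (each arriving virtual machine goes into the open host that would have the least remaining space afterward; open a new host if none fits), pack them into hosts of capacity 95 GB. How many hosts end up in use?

3

  10 → host 1 (new)  [load 10/95]
  35 → host 1  [load 45/95]
  25 → host 1  [load 70/95]
  25 → host 1  [load 95/95]
  10 → host 2 (new)  [load 10/95]
  65 → host 2  [load 75/95]
  30 → host 3 (new)  [load 30/95]
  10 → host 2  [load 85/95]
  15 → host 3  [load 45/95]
  10 → host 2  [load 95/95]
  10 → host 3  [load 55/95]
  20 → host 3  [load 75/95]
3 hosts opened.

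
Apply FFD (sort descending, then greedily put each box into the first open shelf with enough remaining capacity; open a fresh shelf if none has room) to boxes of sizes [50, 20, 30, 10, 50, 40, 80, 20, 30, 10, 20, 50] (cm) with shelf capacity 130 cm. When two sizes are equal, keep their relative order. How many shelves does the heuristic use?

4

Sorted descending: 80, 50, 50, 50, 40, 30, 30, 20, 20, 20, 10, 10.
  80 → shelf 1 (new)  [load 80/130]
  50 → shelf 1  [load 130/130]
  50 → shelf 2 (new)  [load 50/130]
  50 → shelf 2  [load 100/130]
  40 → shelf 3 (new)  [load 40/130]
  30 → shelf 2  [load 130/130]
  30 → shelf 3  [load 70/130]
  20 → shelf 3  [load 90/130]
  20 → shelf 3  [load 110/130]
  20 → shelf 3  [load 130/130]
  10 → shelf 4 (new)  [load 10/130]
  10 → shelf 4  [load 20/130]
4 shelves opened.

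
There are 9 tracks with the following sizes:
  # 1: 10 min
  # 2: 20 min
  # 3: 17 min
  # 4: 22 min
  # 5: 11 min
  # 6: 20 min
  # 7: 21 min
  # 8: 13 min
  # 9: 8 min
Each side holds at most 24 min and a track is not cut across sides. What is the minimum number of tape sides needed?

7

Total = 22 + 21 + 20 + 20 + 17 + 13 + 11 + 10 + 8 = 142 min.
Lower bound: ⌈142/24⌉ = 6 tape sides.
A packing using 7 tape sides:
  side 1: 22 = 22
  side 2: 21 = 21
  side 3: 20 = 20
  side 4: 20 = 20
  side 5: 17 = 17
  side 6: 13 + 11 = 24
  side 7: 10 + 8 = 18
No arrangement into 6 tape sides stays within capacity, so 7 is optimal.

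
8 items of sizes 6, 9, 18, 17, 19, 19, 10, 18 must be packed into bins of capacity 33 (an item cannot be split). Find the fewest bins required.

Total = 19 + 19 + 18 + 18 + 17 + 10 + 9 + 6 = 116.
Lower bound: ⌈116/33⌉ = 4 bins.
Also, 5 items each exceed 33/2, and no two of those can share a bin, so at least 5 bins are needed.
A packing using 5 bins:
  bin 1: 19 + 10 = 29
  bin 2: 19 + 9 = 28
  bin 3: 18 + 6 = 24
  bin 4: 18 = 18
  bin 5: 17 = 17
This matches the lower bound, so 5 is optimal.

5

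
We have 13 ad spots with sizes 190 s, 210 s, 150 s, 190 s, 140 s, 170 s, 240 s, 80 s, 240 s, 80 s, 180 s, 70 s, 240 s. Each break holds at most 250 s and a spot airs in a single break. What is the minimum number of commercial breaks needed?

Total = 240 + 240 + 240 + 210 + 190 + 190 + 180 + 170 + 150 + 140 + 80 + 80 + 70 = 2180 s.
Lower bound: ⌈2180/250⌉ = 9 commercial breaks.
Also, 10 ad spots each exceed 125 s, and no two of those can share a break, so at least 10 commercial breaks are needed.
A packing using 10 commercial breaks:
  break 1: 240 = 240
  break 2: 240 = 240
  break 3: 240 = 240
  break 4: 210 = 210
  break 5: 190 = 190
  break 6: 190 = 190
  break 7: 180 + 70 = 250
  break 8: 170 + 80 = 250
  break 9: 150 + 80 = 230
  break 10: 140 = 140
This matches the lower bound, so 10 is optimal.

10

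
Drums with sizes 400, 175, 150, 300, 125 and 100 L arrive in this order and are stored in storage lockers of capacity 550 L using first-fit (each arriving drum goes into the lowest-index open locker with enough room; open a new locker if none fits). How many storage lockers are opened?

3

  400 → locker 1 (new)  [load 400/550]
  175 → locker 2 (new)  [load 175/550]
  150 → locker 1  [load 550/550]
  300 → locker 2  [load 475/550]
  125 → locker 3 (new)  [load 125/550]
  100 → locker 3  [load 225/550]
3 storage lockers opened.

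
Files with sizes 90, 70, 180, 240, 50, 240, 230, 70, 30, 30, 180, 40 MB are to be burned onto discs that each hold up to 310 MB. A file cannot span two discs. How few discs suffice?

5

Total = 240 + 240 + 230 + 180 + 180 + 90 + 70 + 70 + 50 + 40 + 30 + 30 = 1450 MB.
Lower bound: ⌈1450/310⌉ = 5 discs.
A packing using 5 discs:
  disc 1: 240 + 70 = 310
  disc 2: 240 + 70 = 310
  disc 3: 230 + 50 + 30 = 310
  disc 4: 180 + 90 + 40 = 310
  disc 5: 180 + 30 = 210
This matches the lower bound, so 5 is optimal.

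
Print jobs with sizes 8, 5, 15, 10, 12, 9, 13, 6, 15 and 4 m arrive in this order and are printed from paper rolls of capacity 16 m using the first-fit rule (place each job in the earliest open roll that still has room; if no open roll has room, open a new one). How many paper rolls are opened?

7

  8 → roll 1 (new)  [load 8/16]
  5 → roll 1  [load 13/16]
  15 → roll 2 (new)  [load 15/16]
  10 → roll 3 (new)  [load 10/16]
  12 → roll 4 (new)  [load 12/16]
  9 → roll 5 (new)  [load 9/16]
  13 → roll 6 (new)  [load 13/16]
  6 → roll 3  [load 16/16]
  15 → roll 7 (new)  [load 15/16]
  4 → roll 4  [load 16/16]
7 paper rolls opened.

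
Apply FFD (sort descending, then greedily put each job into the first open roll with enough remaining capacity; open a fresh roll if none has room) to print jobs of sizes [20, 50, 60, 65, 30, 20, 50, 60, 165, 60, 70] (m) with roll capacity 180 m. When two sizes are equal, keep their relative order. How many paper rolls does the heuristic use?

Sorted descending: 165, 70, 65, 60, 60, 60, 50, 50, 30, 20, 20.
  165 → roll 1 (new)  [load 165/180]
  70 → roll 2 (new)  [load 70/180]
  65 → roll 2  [load 135/180]
  60 → roll 3 (new)  [load 60/180]
  60 → roll 3  [load 120/180]
  60 → roll 3  [load 180/180]
  50 → roll 4 (new)  [load 50/180]
  50 → roll 4  [load 100/180]
  30 → roll 2  [load 165/180]
  20 → roll 4  [load 120/180]
  20 → roll 4  [load 140/180]
4 paper rolls opened.

4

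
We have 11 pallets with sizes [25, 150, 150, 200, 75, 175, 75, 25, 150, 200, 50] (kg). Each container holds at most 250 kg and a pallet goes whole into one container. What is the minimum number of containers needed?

6

Total = 200 + 200 + 175 + 150 + 150 + 150 + 75 + 75 + 50 + 25 + 25 = 1275 kg.
Lower bound: ⌈1275/250⌉ = 6 containers.
A packing using 6 containers:
  container 1: 200 + 50 = 250
  container 2: 200 + 25 + 25 = 250
  container 3: 175 + 75 = 250
  container 4: 150 + 75 = 225
  container 5: 150 = 150
  container 6: 150 = 150
This matches the lower bound, so 6 is optimal.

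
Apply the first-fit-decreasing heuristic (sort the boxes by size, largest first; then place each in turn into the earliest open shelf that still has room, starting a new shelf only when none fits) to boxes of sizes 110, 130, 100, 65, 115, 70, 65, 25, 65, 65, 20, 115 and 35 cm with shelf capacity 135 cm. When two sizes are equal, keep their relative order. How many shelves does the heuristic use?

Sorted descending: 130, 115, 115, 110, 100, 70, 65, 65, 65, 65, 35, 25, 20.
  130 → shelf 1 (new)  [load 130/135]
  115 → shelf 2 (new)  [load 115/135]
  115 → shelf 3 (new)  [load 115/135]
  110 → shelf 4 (new)  [load 110/135]
  100 → shelf 5 (new)  [load 100/135]
  70 → shelf 6 (new)  [load 70/135]
  65 → shelf 6  [load 135/135]
  65 → shelf 7 (new)  [load 65/135]
  65 → shelf 7  [load 130/135]
  65 → shelf 8 (new)  [load 65/135]
  35 → shelf 5  [load 135/135]
  25 → shelf 4  [load 135/135]
  20 → shelf 2  [load 135/135]
8 shelves opened.

8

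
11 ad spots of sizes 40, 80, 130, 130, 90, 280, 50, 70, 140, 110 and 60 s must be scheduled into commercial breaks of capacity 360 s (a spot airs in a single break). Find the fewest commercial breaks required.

4

Total = 280 + 140 + 130 + 130 + 110 + 90 + 80 + 70 + 60 + 50 + 40 = 1180 s.
Lower bound: ⌈1180/360⌉ = 4 commercial breaks.
A packing using 4 commercial breaks:
  break 1: 280 + 80 = 360
  break 2: 140 + 130 + 90 = 360
  break 3: 130 + 110 + 70 + 50 = 360
  break 4: 60 + 40 = 100
This matches the lower bound, so 4 is optimal.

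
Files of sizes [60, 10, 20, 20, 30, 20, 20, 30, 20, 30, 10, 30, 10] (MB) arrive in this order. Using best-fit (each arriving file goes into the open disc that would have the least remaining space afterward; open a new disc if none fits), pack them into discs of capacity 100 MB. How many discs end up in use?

4

  60 → disc 1 (new)  [load 60/100]
  10 → disc 1  [load 70/100]
  20 → disc 1  [load 90/100]
  20 → disc 2 (new)  [load 20/100]
  30 → disc 2  [load 50/100]
  20 → disc 2  [load 70/100]
  20 → disc 2  [load 90/100]
  30 → disc 3 (new)  [load 30/100]
  20 → disc 3  [load 50/100]
  30 → disc 3  [load 80/100]
  10 → disc 1  [load 100/100]
  30 → disc 4 (new)  [load 30/100]
  10 → disc 2  [load 100/100]
4 discs opened.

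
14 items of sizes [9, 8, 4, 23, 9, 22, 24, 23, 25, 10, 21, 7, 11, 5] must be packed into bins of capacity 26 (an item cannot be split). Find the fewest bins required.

9

Total = 25 + 24 + 23 + 23 + 22 + 21 + 11 + 10 + 9 + 9 + 8 + 7 + 5 + 4 = 201.
Lower bound: ⌈201/26⌉ = 8 bins.
A packing using 9 bins:
  bin 1: 25 = 25
  bin 2: 24 = 24
  bin 3: 23 = 23
  bin 4: 23 = 23
  bin 5: 22 + 4 = 26
  bin 6: 21 + 5 = 26
  bin 7: 11 + 10 = 21
  bin 8: 9 + 9 + 8 = 26
  bin 9: 7 = 7
No arrangement into 8 bins stays within capacity, so 9 is optimal.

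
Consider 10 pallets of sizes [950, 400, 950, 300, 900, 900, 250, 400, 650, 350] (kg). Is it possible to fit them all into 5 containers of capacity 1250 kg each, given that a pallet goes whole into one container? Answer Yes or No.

No

Total = 6050 kg; ⌈6050/1250⌉ = 5.
The bound of 5 does not rule out 5, but exhaustive search shows no assignment into 5 containers of capacity 1250 kg exists — the minimum is 6.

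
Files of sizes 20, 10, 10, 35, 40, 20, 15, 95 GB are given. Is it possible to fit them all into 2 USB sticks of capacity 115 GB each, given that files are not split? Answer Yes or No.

Total = 245 GB; ⌈245/115⌉ = 3.
At least 3 USB sticks are required, but only 2 are allowed.

No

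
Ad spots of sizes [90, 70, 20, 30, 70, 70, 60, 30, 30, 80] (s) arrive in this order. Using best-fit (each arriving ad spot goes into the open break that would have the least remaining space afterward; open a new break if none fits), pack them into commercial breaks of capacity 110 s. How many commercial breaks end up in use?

  90 → break 1 (new)  [load 90/110]
  70 → break 2 (new)  [load 70/110]
  20 → break 1  [load 110/110]
  30 → break 2  [load 100/110]
  70 → break 3 (new)  [load 70/110]
  70 → break 4 (new)  [load 70/110]
  60 → break 5 (new)  [load 60/110]
  30 → break 3  [load 100/110]
  30 → break 4  [load 100/110]
  80 → break 6 (new)  [load 80/110]
6 commercial breaks opened.

6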